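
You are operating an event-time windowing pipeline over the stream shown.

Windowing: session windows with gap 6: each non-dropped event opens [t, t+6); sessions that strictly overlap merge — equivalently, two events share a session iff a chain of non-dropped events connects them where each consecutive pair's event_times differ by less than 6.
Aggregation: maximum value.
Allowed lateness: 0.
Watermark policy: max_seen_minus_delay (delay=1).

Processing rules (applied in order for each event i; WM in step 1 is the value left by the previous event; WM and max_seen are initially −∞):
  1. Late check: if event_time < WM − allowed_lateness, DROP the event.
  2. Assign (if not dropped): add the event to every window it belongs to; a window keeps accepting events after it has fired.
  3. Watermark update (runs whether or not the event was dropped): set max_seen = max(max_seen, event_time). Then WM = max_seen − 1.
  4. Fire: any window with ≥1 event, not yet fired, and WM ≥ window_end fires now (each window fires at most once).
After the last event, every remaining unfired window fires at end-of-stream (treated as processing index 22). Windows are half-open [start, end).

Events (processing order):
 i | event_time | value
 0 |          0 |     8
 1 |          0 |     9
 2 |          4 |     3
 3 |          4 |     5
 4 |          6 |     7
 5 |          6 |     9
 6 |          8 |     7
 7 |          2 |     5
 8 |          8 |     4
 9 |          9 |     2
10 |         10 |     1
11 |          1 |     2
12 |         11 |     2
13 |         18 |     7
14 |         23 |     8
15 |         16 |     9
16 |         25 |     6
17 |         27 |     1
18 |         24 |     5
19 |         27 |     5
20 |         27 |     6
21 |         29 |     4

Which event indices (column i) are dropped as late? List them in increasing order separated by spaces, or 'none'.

i=0 t=0 v=8: → [0,6); WM=-1
i=1 t=0 v=9: → [0,6); WM=-1
i=2 t=4 v=3: → [0,10); WM=3
i=3 t=4 v=5: → [0,10); WM=3
i=4 t=6 v=7: → [0,12); WM=5
i=5 t=6 v=9: → [0,12); WM=5
i=6 t=8 v=7: → [0,14); WM=7
i=7 t=2 v=5: DROP (t<7-0); WM=7
i=8 t=8 v=4: → [0,14); WM=7
i=9 t=9 v=2: → [0,15); WM=8
i=10 t=10 v=1: → [0,16); WM=9
i=11 t=1 v=2: DROP (t<9-0); WM=9
i=12 t=11 v=2: → [0,17); WM=10
i=13 t=18 v=7: → [18,24); WM=17
i=14 t=23 v=8: → [18,29); WM=22
i=15 t=16 v=9: DROP (t<22-0); WM=22
i=16 t=25 v=6: → [18,31); WM=24
i=17 t=27 v=1: → [18,33); WM=26
i=18 t=24 v=5: DROP (t<26-0); WM=26
i=19 t=27 v=5: → [18,33); WM=26
i=20 t=27 v=6: → [18,33); WM=26
i=21 t=29 v=4: → [18,35); WM=28

7 11 15 18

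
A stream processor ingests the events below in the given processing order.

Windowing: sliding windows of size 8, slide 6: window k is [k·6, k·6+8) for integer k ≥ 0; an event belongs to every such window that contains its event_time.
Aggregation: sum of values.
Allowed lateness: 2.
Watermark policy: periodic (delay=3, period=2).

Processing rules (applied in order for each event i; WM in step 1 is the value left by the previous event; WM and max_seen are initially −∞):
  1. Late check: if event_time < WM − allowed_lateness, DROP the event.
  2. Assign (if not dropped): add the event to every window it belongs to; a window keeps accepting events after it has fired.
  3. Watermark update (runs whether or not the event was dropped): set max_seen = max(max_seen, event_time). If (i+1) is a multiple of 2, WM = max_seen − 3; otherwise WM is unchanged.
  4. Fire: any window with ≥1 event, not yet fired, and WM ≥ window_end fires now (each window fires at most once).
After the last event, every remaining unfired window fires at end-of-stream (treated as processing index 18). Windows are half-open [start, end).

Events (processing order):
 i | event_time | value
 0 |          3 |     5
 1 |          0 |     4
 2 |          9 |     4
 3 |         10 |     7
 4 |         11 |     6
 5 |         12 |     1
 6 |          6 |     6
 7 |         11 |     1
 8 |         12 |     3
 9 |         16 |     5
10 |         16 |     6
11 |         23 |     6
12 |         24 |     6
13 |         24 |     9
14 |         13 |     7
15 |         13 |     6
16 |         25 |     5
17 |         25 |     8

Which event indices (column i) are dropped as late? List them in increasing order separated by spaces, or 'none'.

6 14 15

i=0 t=3 v=5: → [0,8); WM=−∞
i=1 t=0 v=4: → [0,8); WM=0
i=2 t=9 v=4: → [6,14); WM=0
i=3 t=10 v=7: → [6,14); WM=7
i=4 t=11 v=6: → [6,14); WM=7
i=5 t=12 v=1: → [12,20),[6,14); WM=9; [0,8) fires=9
i=6 t=6 v=6: DROP (t<9-2); WM=9
i=7 t=11 v=1: → [6,14); WM=9
i=8 t=12 v=3: → [12,20),[6,14); WM=9
i=9 t=16 v=5: → [12,20); WM=13
i=10 t=16 v=6: → [12,20); WM=13
i=11 t=23 v=6: → [18,26); WM=20; [6,14) fires=22 [12,20) fires=15
i=12 t=24 v=6: → [24,32),[18,26); WM=20
i=13 t=24 v=9: → [24,32),[18,26); WM=21
i=14 t=13 v=7: DROP (t<21-2); WM=21
i=15 t=13 v=6: DROP (t<21-2); WM=21
i=16 t=25 v=5: → [24,32),[18,26); WM=21
i=17 t=25 v=8: → [24,32),[18,26); WM=22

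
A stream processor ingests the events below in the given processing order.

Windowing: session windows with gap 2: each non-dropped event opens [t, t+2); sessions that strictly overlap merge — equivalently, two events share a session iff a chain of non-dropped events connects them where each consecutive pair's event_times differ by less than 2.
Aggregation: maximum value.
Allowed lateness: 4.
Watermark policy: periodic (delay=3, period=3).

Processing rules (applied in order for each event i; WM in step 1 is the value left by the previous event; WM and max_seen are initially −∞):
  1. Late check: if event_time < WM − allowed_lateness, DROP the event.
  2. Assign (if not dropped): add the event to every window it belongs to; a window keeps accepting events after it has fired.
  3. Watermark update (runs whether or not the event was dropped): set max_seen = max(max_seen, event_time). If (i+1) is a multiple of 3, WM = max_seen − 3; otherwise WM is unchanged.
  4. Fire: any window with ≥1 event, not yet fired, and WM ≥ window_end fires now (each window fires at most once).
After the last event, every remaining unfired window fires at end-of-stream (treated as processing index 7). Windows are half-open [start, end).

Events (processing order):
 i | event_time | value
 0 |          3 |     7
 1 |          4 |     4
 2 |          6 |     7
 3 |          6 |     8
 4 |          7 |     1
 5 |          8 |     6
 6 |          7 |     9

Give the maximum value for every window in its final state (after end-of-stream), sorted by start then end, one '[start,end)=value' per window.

[3,6)=7 [6,10)=9

i=0 t=3 v=7: → [3,5); WM=−∞
i=1 t=4 v=4: → [3,6); WM=−∞
i=2 t=6 v=7: → [6,8); WM=3
i=3 t=6 v=8: → [6,8); WM=3
i=4 t=7 v=1: → [6,9); WM=3
i=5 t=8 v=6: → [6,10); WM=5
i=6 t=7 v=9: → [6,10); WM=5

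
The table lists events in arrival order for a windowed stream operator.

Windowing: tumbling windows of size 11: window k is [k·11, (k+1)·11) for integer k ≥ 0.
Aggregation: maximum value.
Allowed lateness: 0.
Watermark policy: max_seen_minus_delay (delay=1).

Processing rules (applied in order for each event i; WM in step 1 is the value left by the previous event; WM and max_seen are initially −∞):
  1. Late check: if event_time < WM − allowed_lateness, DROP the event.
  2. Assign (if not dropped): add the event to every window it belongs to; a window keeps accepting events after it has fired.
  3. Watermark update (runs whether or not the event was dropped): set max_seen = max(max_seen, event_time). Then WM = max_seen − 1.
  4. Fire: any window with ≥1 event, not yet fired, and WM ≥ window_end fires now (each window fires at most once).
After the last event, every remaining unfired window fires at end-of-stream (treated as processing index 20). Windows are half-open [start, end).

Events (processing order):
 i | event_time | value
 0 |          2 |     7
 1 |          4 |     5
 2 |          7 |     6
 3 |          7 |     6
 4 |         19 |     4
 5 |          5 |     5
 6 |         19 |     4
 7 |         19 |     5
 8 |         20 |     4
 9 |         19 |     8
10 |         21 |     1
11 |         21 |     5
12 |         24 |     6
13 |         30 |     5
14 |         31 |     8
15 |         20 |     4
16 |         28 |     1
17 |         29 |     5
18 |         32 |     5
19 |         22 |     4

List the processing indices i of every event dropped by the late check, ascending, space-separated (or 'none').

5 15 16 17 19

i=0 t=2 v=7: → [0,11); WM=1
i=1 t=4 v=5: → [0,11); WM=3
i=2 t=7 v=6: → [0,11); WM=6
i=3 t=7 v=6: → [0,11); WM=6
i=4 t=19 v=4: → [11,22); WM=18; [0,11) fires=7
i=5 t=5 v=5: DROP (t<18-0); WM=18
i=6 t=19 v=4: → [11,22); WM=18
i=7 t=19 v=5: → [11,22); WM=18
i=8 t=20 v=4: → [11,22); WM=19
i=9 t=19 v=8: → [11,22); WM=19
i=10 t=21 v=1: → [11,22); WM=20
i=11 t=21 v=5: → [11,22); WM=20
i=12 t=24 v=6: → [22,33); WM=23; [11,22) fires=8
i=13 t=30 v=5: → [22,33); WM=29
i=14 t=31 v=8: → [22,33); WM=30
i=15 t=20 v=4: DROP (t<30-0); WM=30
i=16 t=28 v=1: DROP (t<30-0); WM=30
i=17 t=29 v=5: DROP (t<30-0); WM=30
i=18 t=32 v=5: → [22,33); WM=31
i=19 t=22 v=4: DROP (t<31-0); WM=31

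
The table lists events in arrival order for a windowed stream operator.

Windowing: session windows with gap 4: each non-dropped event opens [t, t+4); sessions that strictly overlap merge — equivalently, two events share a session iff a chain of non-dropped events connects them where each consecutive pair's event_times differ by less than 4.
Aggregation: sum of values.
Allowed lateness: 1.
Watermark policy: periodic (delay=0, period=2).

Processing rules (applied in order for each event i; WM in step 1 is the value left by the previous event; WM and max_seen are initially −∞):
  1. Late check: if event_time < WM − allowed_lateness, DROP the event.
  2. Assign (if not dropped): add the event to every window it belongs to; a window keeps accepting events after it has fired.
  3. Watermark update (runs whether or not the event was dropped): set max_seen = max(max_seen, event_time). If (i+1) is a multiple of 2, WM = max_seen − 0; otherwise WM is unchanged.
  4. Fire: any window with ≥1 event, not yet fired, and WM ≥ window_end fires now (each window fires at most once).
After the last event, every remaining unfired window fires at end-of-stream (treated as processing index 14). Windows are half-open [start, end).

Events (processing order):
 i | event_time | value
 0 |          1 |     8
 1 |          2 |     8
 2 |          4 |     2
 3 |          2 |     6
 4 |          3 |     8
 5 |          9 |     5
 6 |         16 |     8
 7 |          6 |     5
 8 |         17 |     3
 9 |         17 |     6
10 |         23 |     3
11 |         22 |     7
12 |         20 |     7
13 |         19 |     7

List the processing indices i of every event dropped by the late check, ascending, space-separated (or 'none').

i=0 t=1 v=8: → [1,5); WM=−∞
i=1 t=2 v=8: → [1,6); WM=2
i=2 t=4 v=2: → [1,8); WM=2
i=3 t=2 v=6: → [1,8); WM=4
i=4 t=3 v=8: → [1,8); WM=4
i=5 t=9 v=5: → [9,13); WM=9
i=6 t=16 v=8: → [16,20); WM=9
i=7 t=6 v=5: DROP (t<9-1); WM=16
i=8 t=17 v=3: → [16,21); WM=16
i=9 t=17 v=6: → [16,21); WM=17
i=10 t=23 v=3: → [23,27); WM=17
i=11 t=22 v=7: → [22,27); WM=23
i=12 t=20 v=7: DROP (t<23-1); WM=23
i=13 t=19 v=7: DROP (t<23-1); WM=23

7 12 13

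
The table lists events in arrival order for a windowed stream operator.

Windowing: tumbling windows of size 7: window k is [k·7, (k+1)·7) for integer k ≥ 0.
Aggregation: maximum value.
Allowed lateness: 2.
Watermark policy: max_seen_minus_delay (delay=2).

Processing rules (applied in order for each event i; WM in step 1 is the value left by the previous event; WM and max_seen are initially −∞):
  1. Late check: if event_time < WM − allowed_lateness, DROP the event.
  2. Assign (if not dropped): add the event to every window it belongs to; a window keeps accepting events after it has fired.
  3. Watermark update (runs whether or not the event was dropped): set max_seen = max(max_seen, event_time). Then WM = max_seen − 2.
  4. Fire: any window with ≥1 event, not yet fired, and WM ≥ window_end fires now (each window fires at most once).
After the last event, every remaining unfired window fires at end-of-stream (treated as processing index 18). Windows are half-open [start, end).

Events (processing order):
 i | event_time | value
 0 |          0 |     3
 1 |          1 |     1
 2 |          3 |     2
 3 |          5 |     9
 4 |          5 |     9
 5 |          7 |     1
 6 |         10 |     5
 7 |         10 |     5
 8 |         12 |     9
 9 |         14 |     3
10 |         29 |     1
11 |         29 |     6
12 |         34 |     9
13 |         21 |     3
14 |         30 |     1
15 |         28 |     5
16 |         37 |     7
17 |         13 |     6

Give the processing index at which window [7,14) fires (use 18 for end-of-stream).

10

i=0 t=0 v=3: → [0,7); WM=-2
i=1 t=1 v=1: → [0,7); WM=-1
i=2 t=3 v=2: → [0,7); WM=1
i=3 t=5 v=9: → [0,7); WM=3
i=4 t=5 v=9: → [0,7); WM=3
i=5 t=7 v=1: → [7,14); WM=5
i=6 t=10 v=5: → [7,14); WM=8; [0,7) fires=9
i=7 t=10 v=5: → [7,14); WM=8
i=8 t=12 v=9: → [7,14); WM=10
i=9 t=14 v=3: → [14,21); WM=12
i=10 t=29 v=1: → [28,35); WM=27; [7,14) fires=9 [14,21) fires=3
i=11 t=29 v=6: → [28,35); WM=27
i=12 t=34 v=9: → [28,35); WM=32
i=13 t=21 v=3: DROP (t<32-2); WM=32
i=14 t=30 v=1: → [28,35); WM=32
i=15 t=28 v=5: DROP (t<32-2); WM=32
i=16 t=37 v=7: → [35,42); WM=35; [28,35) fires=9
i=17 t=13 v=6: DROP (t<35-2); WM=35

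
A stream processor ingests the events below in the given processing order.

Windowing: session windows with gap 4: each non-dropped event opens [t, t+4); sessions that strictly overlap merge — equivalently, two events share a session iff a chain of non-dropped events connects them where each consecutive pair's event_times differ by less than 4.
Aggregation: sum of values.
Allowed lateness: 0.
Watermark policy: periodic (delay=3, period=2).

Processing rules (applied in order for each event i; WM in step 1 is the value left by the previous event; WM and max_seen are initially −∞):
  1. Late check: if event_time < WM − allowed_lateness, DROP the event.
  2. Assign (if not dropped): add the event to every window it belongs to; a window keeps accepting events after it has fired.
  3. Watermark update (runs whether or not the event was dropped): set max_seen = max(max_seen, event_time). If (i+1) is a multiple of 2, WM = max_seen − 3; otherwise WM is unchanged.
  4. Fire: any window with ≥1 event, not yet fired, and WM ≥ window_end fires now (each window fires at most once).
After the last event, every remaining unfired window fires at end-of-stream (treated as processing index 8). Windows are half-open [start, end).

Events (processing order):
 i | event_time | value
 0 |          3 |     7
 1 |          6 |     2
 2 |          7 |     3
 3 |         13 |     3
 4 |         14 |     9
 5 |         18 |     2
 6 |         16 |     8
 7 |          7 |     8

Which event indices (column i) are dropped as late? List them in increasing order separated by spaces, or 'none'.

i=0 t=3 v=7: → [3,7); WM=−∞
i=1 t=6 v=2: → [3,10); WM=3
i=2 t=7 v=3: → [3,11); WM=3
i=3 t=13 v=3: → [13,17); WM=10
i=4 t=14 v=9: → [13,18); WM=10
i=5 t=18 v=2: → [18,22); WM=15
i=6 t=16 v=8: → [13,22); WM=15
i=7 t=7 v=8: DROP (t<15-0); WM=15

7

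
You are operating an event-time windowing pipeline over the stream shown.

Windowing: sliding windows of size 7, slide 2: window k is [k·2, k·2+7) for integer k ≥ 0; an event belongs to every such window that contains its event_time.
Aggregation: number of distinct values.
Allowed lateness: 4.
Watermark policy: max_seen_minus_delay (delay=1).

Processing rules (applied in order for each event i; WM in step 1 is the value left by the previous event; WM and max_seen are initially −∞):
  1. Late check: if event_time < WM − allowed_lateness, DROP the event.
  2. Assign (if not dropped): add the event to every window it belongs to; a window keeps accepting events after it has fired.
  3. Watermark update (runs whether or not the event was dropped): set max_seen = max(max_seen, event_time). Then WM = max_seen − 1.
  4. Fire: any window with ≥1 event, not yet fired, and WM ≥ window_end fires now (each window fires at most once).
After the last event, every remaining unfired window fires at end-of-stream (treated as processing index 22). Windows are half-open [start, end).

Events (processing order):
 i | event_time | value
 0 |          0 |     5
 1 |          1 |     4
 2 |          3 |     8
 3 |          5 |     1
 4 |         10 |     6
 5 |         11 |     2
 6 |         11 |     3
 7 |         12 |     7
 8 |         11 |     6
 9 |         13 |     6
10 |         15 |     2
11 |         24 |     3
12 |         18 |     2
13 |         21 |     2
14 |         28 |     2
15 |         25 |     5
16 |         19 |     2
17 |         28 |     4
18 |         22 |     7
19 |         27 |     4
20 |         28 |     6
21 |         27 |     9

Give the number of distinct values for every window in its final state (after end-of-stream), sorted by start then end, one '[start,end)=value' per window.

[0,7)=4 [2,9)=2 [4,11)=2 [6,13)=4 [8,15)=4 [10,17)=4 [12,19)=3 [14,21)=1 [16,23)=1 [18,25)=2 [20,27)=3 [22,29)=6 [24,31)=6 [26,33)=4 [28,35)=3

i=0 t=0 v=5: → [0,7); WM=-1
i=1 t=1 v=4: → [0,7); WM=0
i=2 t=3 v=8: → [2,9),[0,7); WM=2
i=3 t=5 v=1: → [4,11),[2,9),[0,7); WM=4
i=4 t=10 v=6: → [10,17),[8,15),[6,13),[4,11); WM=9; [0,7) fires=4 [2,9) fires=2
i=5 t=11 v=2: → [10,17),[8,15),[6,13); WM=10
i=6 t=11 v=3: → [10,17),[8,15),[6,13); WM=10
i=7 t=12 v=7: → [12,19),[10,17),[8,15),[6,13); WM=11; [4,11) fires=2
i=8 t=11 v=6: → [10,17),[8,15),[6,13); WM=11
i=9 t=13 v=6: → [12,19),[10,17),[8,15); WM=12
i=10 t=15 v=2: → [14,21),[12,19),[10,17); WM=14; [6,13) fires=4
i=11 t=24 v=3: → [24,31),[22,29),[20,27),[18,25); WM=23; [8,15) fires=4 [10,17) fires=4 [12,19) fires=3 [14,21) fires=1
i=12 t=18 v=2: DROP (t<23-4); WM=23
i=13 t=21 v=2: → [20,27),[18,25),[16,23); WM=23; [16,23) fires=1
i=14 t=28 v=2: → [28,35),[26,33),[24,31),[22,29); WM=27; [18,25) fires=2 [20,27) fires=2
i=15 t=25 v=5: → [24,31),[22,29),[20,27); WM=27
i=16 t=19 v=2: DROP (t<27-4); WM=27
i=17 t=28 v=4: → [28,35),[26,33),[24,31),[22,29); WM=27
i=18 t=22 v=7: DROP (t<27-4); WM=27
i=19 t=27 v=4: → [26,33),[24,31),[22,29); WM=27
i=20 t=28 v=6: → [28,35),[26,33),[24,31),[22,29); WM=27
i=21 t=27 v=9: → [26,33),[24,31),[22,29); WM=27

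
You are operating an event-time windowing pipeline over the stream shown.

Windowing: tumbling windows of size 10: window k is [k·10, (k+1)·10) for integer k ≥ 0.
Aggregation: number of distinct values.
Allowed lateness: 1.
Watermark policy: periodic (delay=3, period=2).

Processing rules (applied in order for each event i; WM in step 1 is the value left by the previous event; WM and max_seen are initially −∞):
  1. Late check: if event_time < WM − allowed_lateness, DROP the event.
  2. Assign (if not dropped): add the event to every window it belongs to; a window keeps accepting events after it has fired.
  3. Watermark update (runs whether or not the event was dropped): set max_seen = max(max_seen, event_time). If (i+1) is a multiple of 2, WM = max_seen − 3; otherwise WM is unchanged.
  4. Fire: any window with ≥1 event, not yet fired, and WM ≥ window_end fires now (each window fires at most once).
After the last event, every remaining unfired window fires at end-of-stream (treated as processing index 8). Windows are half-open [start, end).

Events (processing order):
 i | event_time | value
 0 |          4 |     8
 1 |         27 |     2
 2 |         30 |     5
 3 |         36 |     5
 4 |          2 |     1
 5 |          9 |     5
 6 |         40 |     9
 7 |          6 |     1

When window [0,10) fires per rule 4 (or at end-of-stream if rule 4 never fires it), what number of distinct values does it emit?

i=0 t=4 v=8: → [0,10); WM=−∞
i=1 t=27 v=2: → [20,30); WM=24; [0,10) fires=1
i=2 t=30 v=5: → [30,40); WM=24
i=3 t=36 v=5: → [30,40); WM=33; [20,30) fires=1
i=4 t=2 v=1: DROP (t<33-1); WM=33
i=5 t=9 v=5: DROP (t<33-1); WM=33
i=6 t=40 v=9: → [40,50); WM=33
i=7 t=6 v=1: DROP (t<33-1); WM=37

1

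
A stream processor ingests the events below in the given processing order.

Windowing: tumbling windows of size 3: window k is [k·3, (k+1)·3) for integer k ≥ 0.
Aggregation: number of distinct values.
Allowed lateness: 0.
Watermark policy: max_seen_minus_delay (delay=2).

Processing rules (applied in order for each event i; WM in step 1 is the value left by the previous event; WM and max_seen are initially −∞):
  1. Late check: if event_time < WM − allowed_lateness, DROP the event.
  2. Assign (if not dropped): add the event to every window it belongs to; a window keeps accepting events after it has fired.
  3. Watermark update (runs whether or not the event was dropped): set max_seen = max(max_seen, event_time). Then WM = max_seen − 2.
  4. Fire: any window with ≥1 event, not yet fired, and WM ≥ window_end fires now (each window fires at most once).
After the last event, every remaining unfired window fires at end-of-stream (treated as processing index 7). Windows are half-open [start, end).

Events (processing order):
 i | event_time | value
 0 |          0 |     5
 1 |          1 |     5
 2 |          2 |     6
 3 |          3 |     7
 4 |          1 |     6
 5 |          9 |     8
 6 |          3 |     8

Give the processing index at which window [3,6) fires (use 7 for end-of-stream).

5

i=0 t=0 v=5: → [0,3); WM=-2
i=1 t=1 v=5: → [0,3); WM=-1
i=2 t=2 v=6: → [0,3); WM=0
i=3 t=3 v=7: → [3,6); WM=1
i=4 t=1 v=6: → [0,3); WM=1
i=5 t=9 v=8: → [9,12); WM=7; [0,3) fires=2 [3,6) fires=1
i=6 t=3 v=8: DROP (t<7-0); WM=7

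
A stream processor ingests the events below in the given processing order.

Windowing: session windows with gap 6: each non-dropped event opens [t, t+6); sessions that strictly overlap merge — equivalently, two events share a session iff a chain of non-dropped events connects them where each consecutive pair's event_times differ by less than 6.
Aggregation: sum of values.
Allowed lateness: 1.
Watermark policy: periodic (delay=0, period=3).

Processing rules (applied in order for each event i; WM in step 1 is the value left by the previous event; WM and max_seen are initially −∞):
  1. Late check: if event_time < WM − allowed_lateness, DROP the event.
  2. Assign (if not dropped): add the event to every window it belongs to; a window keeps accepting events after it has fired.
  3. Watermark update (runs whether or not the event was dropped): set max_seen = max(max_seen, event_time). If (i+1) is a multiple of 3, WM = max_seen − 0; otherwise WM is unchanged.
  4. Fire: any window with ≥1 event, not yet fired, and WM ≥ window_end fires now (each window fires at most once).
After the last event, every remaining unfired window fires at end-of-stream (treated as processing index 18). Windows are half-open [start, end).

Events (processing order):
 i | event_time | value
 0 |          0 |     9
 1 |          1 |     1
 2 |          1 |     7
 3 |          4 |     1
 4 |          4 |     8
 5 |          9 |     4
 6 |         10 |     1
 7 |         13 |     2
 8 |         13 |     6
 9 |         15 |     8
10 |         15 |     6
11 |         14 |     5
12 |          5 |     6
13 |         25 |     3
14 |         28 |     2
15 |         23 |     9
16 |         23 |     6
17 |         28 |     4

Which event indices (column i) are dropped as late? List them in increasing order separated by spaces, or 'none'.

i=0 t=0 v=9: → [0,6); WM=−∞
i=1 t=1 v=1: → [0,7); WM=−∞
i=2 t=1 v=7: → [0,7); WM=1
i=3 t=4 v=1: → [0,10); WM=1
i=4 t=4 v=8: → [0,10); WM=1
i=5 t=9 v=4: → [0,15); WM=9
i=6 t=10 v=1: → [0,16); WM=9
i=7 t=13 v=2: → [0,19); WM=9
i=8 t=13 v=6: → [0,19); WM=13
i=9 t=15 v=8: → [0,21); WM=13
i=10 t=15 v=6: → [0,21); WM=13
i=11 t=14 v=5: → [0,21); WM=15
i=12 t=5 v=6: DROP (t<15-1); WM=15
i=13 t=25 v=3: → [25,31); WM=15
i=14 t=28 v=2: → [25,34); WM=28
i=15 t=23 v=9: DROP (t<28-1); WM=28
i=16 t=23 v=6: DROP (t<28-1); WM=28
i=17 t=28 v=4: → [25,34); WM=28

12 15 16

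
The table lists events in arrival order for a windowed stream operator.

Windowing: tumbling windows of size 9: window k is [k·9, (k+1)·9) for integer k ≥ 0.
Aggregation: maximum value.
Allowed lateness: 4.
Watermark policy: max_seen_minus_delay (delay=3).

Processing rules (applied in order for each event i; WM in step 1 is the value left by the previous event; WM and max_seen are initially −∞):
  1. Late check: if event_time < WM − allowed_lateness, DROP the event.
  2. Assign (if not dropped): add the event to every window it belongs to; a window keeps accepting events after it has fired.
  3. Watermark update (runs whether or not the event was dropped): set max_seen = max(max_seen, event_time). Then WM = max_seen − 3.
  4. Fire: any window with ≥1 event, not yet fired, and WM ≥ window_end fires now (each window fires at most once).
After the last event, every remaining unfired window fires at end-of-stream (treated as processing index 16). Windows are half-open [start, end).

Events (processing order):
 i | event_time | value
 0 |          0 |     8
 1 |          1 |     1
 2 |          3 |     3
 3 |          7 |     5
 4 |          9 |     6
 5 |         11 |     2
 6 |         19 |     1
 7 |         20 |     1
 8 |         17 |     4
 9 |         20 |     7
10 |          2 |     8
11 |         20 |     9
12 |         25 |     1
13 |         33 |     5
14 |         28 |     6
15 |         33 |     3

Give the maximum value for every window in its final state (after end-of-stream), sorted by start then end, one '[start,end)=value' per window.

[0,9)=8 [9,18)=6 [18,27)=9 [27,36)=6

i=0 t=0 v=8: → [0,9); WM=-3
i=1 t=1 v=1: → [0,9); WM=-2
i=2 t=3 v=3: → [0,9); WM=0
i=3 t=7 v=5: → [0,9); WM=4
i=4 t=9 v=6: → [9,18); WM=6
i=5 t=11 v=2: → [9,18); WM=8
i=6 t=19 v=1: → [18,27); WM=16; [0,9) fires=8
i=7 t=20 v=1: → [18,27); WM=17
i=8 t=17 v=4: → [9,18); WM=17
i=9 t=20 v=7: → [18,27); WM=17
i=10 t=2 v=8: DROP (t<17-4); WM=17
i=11 t=20 v=9: → [18,27); WM=17
i=12 t=25 v=1: → [18,27); WM=22; [9,18) fires=6
i=13 t=33 v=5: → [27,36); WM=30; [18,27) fires=9
i=14 t=28 v=6: → [27,36); WM=30
i=15 t=33 v=3: → [27,36); WM=30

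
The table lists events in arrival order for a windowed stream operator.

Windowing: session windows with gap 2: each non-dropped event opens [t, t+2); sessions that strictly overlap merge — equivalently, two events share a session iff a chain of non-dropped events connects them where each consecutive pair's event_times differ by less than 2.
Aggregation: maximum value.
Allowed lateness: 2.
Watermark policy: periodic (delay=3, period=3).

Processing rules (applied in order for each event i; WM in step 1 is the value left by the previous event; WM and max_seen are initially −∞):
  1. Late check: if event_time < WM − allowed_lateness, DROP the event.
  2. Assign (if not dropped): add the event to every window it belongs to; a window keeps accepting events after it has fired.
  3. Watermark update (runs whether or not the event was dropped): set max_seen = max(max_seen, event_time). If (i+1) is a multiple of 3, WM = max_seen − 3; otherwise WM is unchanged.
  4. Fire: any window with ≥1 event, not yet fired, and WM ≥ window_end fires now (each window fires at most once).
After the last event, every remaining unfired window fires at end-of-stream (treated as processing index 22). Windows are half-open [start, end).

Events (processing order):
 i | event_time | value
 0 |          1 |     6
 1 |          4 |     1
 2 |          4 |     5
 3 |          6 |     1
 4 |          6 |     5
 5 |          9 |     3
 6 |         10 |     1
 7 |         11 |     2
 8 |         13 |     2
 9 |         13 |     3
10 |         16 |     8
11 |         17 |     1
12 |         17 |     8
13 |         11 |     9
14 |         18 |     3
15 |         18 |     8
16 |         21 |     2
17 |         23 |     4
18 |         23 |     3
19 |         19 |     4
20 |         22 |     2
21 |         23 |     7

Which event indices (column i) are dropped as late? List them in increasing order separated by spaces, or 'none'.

i=0 t=1 v=6: → [1,3); WM=−∞
i=1 t=4 v=1: → [4,6); WM=−∞
i=2 t=4 v=5: → [4,6); WM=1
i=3 t=6 v=1: → [6,8); WM=1
i=4 t=6 v=5: → [6,8); WM=1
i=5 t=9 v=3: → [9,11); WM=6
i=6 t=10 v=1: → [9,12); WM=6
i=7 t=11 v=2: → [9,13); WM=6
i=8 t=13 v=2: → [13,15); WM=10
i=9 t=13 v=3: → [13,15); WM=10
i=10 t=16 v=8: → [16,18); WM=10
i=11 t=17 v=1: → [16,19); WM=14
i=12 t=17 v=8: → [16,19); WM=14
i=13 t=11 v=9: DROP (t<14-2); WM=14
i=14 t=18 v=3: → [16,20); WM=15
i=15 t=18 v=8: → [16,20); WM=15
i=16 t=21 v=2: → [21,23); WM=15
i=17 t=23 v=4: → [23,25); WM=20
i=18 t=23 v=3: → [23,25); WM=20
i=19 t=19 v=4: → [16,21); WM=20
i=20 t=22 v=2: → [21,25); WM=20
i=21 t=23 v=7: → [21,25); WM=20

13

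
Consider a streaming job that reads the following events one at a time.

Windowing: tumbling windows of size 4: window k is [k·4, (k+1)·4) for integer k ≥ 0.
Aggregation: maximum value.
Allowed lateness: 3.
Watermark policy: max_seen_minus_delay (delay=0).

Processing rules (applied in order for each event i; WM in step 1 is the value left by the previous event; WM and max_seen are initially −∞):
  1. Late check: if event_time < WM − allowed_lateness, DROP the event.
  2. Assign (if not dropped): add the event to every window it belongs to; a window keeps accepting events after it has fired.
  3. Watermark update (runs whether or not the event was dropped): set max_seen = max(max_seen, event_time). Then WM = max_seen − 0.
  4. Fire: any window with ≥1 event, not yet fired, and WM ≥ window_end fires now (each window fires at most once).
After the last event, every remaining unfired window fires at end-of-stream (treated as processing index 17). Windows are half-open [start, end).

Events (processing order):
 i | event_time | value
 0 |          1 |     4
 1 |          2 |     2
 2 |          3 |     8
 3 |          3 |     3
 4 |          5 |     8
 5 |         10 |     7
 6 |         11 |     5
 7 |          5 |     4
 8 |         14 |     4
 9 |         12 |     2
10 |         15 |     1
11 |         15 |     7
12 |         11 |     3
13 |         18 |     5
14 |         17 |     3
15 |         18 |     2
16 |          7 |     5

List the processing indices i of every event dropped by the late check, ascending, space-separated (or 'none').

7 12 16

i=0 t=1 v=4: → [0,4); WM=1
i=1 t=2 v=2: → [0,4); WM=2
i=2 t=3 v=8: → [0,4); WM=3
i=3 t=3 v=3: → [0,4); WM=3
i=4 t=5 v=8: → [4,8); WM=5; [0,4) fires=8
i=5 t=10 v=7: → [8,12); WM=10; [4,8) fires=8
i=6 t=11 v=5: → [8,12); WM=11
i=7 t=5 v=4: DROP (t<11-3); WM=11
i=8 t=14 v=4: → [12,16); WM=14; [8,12) fires=7
i=9 t=12 v=2: → [12,16); WM=14
i=10 t=15 v=1: → [12,16); WM=15
i=11 t=15 v=7: → [12,16); WM=15
i=12 t=11 v=3: DROP (t<15-3); WM=15
i=13 t=18 v=5: → [16,20); WM=18; [12,16) fires=7
i=14 t=17 v=3: → [16,20); WM=18
i=15 t=18 v=2: → [16,20); WM=18
i=16 t=7 v=5: DROP (t<18-3); WM=18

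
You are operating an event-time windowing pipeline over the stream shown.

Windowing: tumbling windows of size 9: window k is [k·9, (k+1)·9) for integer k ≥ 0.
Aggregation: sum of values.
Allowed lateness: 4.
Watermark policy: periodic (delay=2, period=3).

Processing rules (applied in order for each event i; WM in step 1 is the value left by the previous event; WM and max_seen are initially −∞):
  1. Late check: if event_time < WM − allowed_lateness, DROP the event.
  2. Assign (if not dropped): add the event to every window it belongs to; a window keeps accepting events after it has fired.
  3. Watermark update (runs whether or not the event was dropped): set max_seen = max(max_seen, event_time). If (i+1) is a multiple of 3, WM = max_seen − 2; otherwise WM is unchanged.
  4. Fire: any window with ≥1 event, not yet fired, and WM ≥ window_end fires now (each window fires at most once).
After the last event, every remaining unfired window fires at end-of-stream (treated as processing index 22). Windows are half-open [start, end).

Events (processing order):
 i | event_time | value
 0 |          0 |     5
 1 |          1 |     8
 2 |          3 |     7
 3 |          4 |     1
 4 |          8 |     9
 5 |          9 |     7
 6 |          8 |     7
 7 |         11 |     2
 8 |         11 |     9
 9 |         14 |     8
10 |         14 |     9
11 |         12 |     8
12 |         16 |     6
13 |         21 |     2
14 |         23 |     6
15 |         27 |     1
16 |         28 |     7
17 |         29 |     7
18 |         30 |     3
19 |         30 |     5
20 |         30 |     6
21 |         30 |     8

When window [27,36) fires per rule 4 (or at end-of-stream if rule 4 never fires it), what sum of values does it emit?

i=0 t=0 v=5: → [0,9); WM=−∞
i=1 t=1 v=8: → [0,9); WM=−∞
i=2 t=3 v=7: → [0,9); WM=1
i=3 t=4 v=1: → [0,9); WM=1
i=4 t=8 v=9: → [0,9); WM=1
i=5 t=9 v=7: → [9,18); WM=7
i=6 t=8 v=7: → [0,9); WM=7
i=7 t=11 v=2: → [9,18); WM=7
i=8 t=11 v=9: → [9,18); WM=9; [0,9) fires=37
i=9 t=14 v=8: → [9,18); WM=9
i=10 t=14 v=9: → [9,18); WM=9
i=11 t=12 v=8: → [9,18); WM=12
i=12 t=16 v=6: → [9,18); WM=12
i=13 t=21 v=2: → [18,27); WM=12
i=14 t=23 v=6: → [18,27); WM=21; [9,18) fires=49
i=15 t=27 v=1: → [27,36); WM=21
i=16 t=28 v=7: → [27,36); WM=21
i=17 t=29 v=7: → [27,36); WM=27; [18,27) fires=8
i=18 t=30 v=3: → [27,36); WM=27
i=19 t=30 v=5: → [27,36); WM=27
i=20 t=30 v=6: → [27,36); WM=28
i=21 t=30 v=8: → [27,36); WM=28

37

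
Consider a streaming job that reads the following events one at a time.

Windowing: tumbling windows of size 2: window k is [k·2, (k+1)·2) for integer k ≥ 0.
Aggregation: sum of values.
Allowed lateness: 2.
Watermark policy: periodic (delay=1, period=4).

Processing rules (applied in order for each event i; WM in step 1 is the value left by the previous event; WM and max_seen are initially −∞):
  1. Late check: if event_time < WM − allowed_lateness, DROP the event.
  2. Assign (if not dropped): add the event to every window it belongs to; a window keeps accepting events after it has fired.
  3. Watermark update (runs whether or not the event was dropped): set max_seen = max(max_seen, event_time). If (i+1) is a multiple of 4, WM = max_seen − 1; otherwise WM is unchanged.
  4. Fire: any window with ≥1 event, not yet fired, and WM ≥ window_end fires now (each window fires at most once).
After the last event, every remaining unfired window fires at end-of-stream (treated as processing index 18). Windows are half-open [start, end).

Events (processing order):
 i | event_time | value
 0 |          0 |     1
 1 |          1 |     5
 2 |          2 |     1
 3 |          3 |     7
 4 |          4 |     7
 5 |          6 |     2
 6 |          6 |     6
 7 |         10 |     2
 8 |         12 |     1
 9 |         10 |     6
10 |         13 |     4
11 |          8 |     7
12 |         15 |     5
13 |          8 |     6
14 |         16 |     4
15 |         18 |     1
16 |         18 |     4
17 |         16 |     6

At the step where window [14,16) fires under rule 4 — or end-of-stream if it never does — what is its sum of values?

5

i=0 t=0 v=1: → [0,2); WM=−∞
i=1 t=1 v=5: → [0,2); WM=−∞
i=2 t=2 v=1: → [2,4); WM=−∞
i=3 t=3 v=7: → [2,4); WM=2; [0,2) fires=6
i=4 t=4 v=7: → [4,6); WM=2
i=5 t=6 v=2: → [6,8); WM=2
i=6 t=6 v=6: → [6,8); WM=2
i=7 t=10 v=2: → [10,12); WM=9; [2,4) fires=8 [4,6) fires=7 [6,8) fires=8
i=8 t=12 v=1: → [12,14); WM=9
i=9 t=10 v=6: → [10,12); WM=9
i=10 t=13 v=4: → [12,14); WM=9
i=11 t=8 v=7: → [8,10); WM=12; [8,10) fires=7 [10,12) fires=8
i=12 t=15 v=5: → [14,16); WM=12
i=13 t=8 v=6: DROP (t<12-2); WM=12
i=14 t=16 v=4: → [16,18); WM=12
i=15 t=18 v=1: → [18,20); WM=17; [12,14) fires=5 [14,16) fires=5
i=16 t=18 v=4: → [18,20); WM=17
i=17 t=16 v=6: → [16,18); WM=17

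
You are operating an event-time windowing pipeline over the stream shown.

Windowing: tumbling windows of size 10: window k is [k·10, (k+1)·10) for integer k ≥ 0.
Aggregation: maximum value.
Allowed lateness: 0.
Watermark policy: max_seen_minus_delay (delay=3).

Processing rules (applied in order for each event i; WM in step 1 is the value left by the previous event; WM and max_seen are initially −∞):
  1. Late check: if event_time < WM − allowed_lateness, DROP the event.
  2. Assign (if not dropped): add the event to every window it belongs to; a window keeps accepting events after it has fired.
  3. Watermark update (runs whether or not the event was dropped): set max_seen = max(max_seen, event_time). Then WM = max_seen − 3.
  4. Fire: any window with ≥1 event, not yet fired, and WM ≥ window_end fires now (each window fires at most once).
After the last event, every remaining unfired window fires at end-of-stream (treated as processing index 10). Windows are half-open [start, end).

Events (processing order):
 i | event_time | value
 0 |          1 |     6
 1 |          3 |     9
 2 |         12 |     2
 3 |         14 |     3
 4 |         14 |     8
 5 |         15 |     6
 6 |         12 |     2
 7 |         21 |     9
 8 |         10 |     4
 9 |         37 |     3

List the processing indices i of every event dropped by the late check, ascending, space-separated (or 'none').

8

i=0 t=1 v=6: → [0,10); WM=-2
i=1 t=3 v=9: → [0,10); WM=0
i=2 t=12 v=2: → [10,20); WM=9
i=3 t=14 v=3: → [10,20); WM=11; [0,10) fires=9
i=4 t=14 v=8: → [10,20); WM=11
i=5 t=15 v=6: → [10,20); WM=12
i=6 t=12 v=2: → [10,20); WM=12
i=7 t=21 v=9: → [20,30); WM=18
i=8 t=10 v=4: DROP (t<18-0); WM=18
i=9 t=37 v=3: → [30,40); WM=34; [10,20) fires=8 [20,30) fires=9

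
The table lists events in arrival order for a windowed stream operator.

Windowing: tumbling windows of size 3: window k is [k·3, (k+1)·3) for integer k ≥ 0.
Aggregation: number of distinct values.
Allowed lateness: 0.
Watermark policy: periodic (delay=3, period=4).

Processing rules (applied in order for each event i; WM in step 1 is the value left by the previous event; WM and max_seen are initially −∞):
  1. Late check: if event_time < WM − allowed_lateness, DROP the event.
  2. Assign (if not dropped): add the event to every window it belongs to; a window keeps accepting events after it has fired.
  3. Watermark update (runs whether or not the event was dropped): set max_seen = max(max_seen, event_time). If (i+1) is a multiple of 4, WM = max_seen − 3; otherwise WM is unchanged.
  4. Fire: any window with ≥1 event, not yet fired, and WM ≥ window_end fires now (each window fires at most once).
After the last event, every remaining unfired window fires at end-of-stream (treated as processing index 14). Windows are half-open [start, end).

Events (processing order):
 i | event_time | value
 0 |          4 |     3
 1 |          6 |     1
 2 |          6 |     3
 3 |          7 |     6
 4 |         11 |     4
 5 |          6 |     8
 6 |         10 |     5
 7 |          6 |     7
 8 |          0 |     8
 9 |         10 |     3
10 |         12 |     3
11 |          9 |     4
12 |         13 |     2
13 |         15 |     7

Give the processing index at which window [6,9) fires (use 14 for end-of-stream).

11

i=0 t=4 v=3: → [3,6); WM=−∞
i=1 t=6 v=1: → [6,9); WM=−∞
i=2 t=6 v=3: → [6,9); WM=−∞
i=3 t=7 v=6: → [6,9); WM=4
i=4 t=11 v=4: → [9,12); WM=4
i=5 t=6 v=8: → [6,9); WM=4
i=6 t=10 v=5: → [9,12); WM=4
i=7 t=6 v=7: → [6,9); WM=8; [3,6) fires=1
i=8 t=0 v=8: DROP (t<8-0); WM=8
i=9 t=10 v=3: → [9,12); WM=8
i=10 t=12 v=3: → [12,15); WM=8
i=11 t=9 v=4: → [9,12); WM=9; [6,9) fires=5
i=12 t=13 v=2: → [12,15); WM=9
i=13 t=15 v=7: → [15,18); WM=9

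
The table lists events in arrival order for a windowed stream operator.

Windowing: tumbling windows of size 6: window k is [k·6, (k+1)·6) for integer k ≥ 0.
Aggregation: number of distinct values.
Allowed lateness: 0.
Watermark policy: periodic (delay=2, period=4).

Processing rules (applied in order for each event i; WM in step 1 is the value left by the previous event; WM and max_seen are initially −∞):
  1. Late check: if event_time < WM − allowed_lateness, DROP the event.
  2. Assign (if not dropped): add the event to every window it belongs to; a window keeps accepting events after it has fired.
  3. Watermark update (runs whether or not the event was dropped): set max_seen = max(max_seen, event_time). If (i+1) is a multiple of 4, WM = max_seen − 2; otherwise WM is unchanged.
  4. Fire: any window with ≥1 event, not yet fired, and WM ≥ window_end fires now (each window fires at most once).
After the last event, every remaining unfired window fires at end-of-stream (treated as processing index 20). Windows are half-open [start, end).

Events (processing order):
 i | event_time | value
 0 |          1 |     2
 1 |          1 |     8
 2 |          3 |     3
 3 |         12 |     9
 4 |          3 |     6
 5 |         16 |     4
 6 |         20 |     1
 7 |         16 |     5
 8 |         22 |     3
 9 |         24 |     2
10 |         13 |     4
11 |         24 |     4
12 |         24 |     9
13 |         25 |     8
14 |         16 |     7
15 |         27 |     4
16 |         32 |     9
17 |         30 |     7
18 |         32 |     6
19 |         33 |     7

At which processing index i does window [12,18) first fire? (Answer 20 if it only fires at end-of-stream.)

i=0 t=1 v=2: → [0,6); WM=−∞
i=1 t=1 v=8: → [0,6); WM=−∞
i=2 t=3 v=3: → [0,6); WM=−∞
i=3 t=12 v=9: → [12,18); WM=10; [0,6) fires=3
i=4 t=3 v=6: DROP (t<10-0); WM=10
i=5 t=16 v=4: → [12,18); WM=10
i=6 t=20 v=1: → [18,24); WM=10
i=7 t=16 v=5: → [12,18); WM=18; [12,18) fires=3
i=8 t=22 v=3: → [18,24); WM=18
i=9 t=24 v=2: → [24,30); WM=18
i=10 t=13 v=4: DROP (t<18-0); WM=18
i=11 t=24 v=4: → [24,30); WM=22
i=12 t=24 v=9: → [24,30); WM=22
i=13 t=25 v=8: → [24,30); WM=22
i=14 t=16 v=7: DROP (t<22-0); WM=22
i=15 t=27 v=4: → [24,30); WM=25; [18,24) fires=2
i=16 t=32 v=9: → [30,36); WM=25
i=17 t=30 v=7: → [30,36); WM=25
i=18 t=32 v=6: → [30,36); WM=25
i=19 t=33 v=7: → [30,36); WM=31; [24,30) fires=4

7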